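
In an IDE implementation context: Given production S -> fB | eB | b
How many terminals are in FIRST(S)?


Production: S -> fB | eB | b
Examining each alternative for leading terminals:
  S -> fB : first terminal = 'f'
  S -> eB : first terminal = 'e'
  S -> b : first terminal = 'b'
FIRST(S) = {b, e, f}
Count: 3

3


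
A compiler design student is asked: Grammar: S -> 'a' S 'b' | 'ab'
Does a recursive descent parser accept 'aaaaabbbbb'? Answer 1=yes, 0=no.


Grammar accepts strings of the form a^n b^n (n >= 1)
Word: 'aaaaabbbbb'
Counting: 5 a's and 5 b's
Check: 5 == 5? Yes
Derivation (S -> aSb applied 4 time(s), then S -> ab): S => aSb => aaSbb => aaaSbbb => aaaaSbbbb => aaaaabbbbb
Accepted

1


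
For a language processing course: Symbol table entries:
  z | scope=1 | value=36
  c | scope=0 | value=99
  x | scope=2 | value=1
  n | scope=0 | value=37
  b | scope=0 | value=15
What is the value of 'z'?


Searching symbol table for 'z':
  z | scope=1 | value=36 <- MATCH
  c | scope=0 | value=99
  x | scope=2 | value=1
  n | scope=0 | value=37
  b | scope=0 | value=15
Found 'z' at scope 1 with value 36

36


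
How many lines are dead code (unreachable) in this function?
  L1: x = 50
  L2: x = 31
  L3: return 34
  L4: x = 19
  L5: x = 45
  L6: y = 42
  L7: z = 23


Analyzing control flow:
  L1: reachable (before return)
  L2: reachable (before return)
  L3: reachable (return statement)
  L4: DEAD (after return at L3)
  L5: DEAD (after return at L3)
  L6: DEAD (after return at L3)
  L7: DEAD (after return at L3)
Return at L3, total lines = 7
Dead lines: L4 through L7
Count: 4

4


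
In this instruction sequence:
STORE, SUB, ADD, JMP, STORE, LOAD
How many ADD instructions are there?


Scanning instruction sequence for ADD:
  Position 1: STORE
  Position 2: SUB
  Position 3: ADD <- MATCH
  Position 4: JMP
  Position 5: STORE
  Position 6: LOAD
Matches at positions: [3]
Total ADD count: 1

1


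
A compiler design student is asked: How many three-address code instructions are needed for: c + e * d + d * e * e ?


Expression: c + e * d + d * e * e
Generating three-address code (respecting * over +/- precedence):
  Instruction 1: t1 = e * d
  Instruction 2: t2 = d * e
  Instruction 3: t3 = t2 * e
  Instruction 4: t4 = c + t1
  Instruction 5: t5 = t4 + t3
Total instructions: 5

5


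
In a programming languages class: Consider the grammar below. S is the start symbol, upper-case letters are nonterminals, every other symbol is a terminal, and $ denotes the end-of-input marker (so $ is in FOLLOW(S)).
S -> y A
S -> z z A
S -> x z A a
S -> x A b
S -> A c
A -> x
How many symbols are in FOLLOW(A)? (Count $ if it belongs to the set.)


S is the start symbol and does not occur in any rule body, so FOLLOW(S) = {$}.
Examining every occurrence of A in a rule body:
  S -> y A : A is at the right end -> add FOLLOW(S) = {$}
  S -> z z A : A is at the right end -> add FOLLOW(S) = {$} (already in the set)
  S -> x z A a : A is followed by terminal 'a' -> add 'a'
  S -> x A b : A is followed by terminal 'b' -> add 'b'
  S -> A c : A is followed by terminal 'c' -> add 'c'
  A -> x : A does not occur in the body -> contributes nothing
FOLLOW(A) = {a, b, c, $}
Count: 4

4


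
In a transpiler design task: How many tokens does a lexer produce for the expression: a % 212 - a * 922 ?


Scanning 'a % 212 - a * 922'
Token 1: 'a' -> identifier
Token 2: '%' -> operator
Token 3: '212' -> integer_literal
Token 4: '-' -> operator
Token 5: 'a' -> identifier
Token 6: '*' -> operator
Token 7: '922' -> integer_literal
Total tokens: 7

7


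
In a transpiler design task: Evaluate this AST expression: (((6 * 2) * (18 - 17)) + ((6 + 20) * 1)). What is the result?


Expression: (((6 * 2) * (18 - 17)) + ((6 + 20) * 1))
Evaluating step by step:
  6 * 2 = 12
  18 - 17 = 1
  12 * 1 = 12
  6 + 20 = 26
  26 * 1 = 26
  12 + 26 = 38
Result: 38

38


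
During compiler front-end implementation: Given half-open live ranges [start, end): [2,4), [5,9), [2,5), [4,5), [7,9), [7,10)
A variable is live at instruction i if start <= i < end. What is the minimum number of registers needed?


Live ranges:
  Var0: [2, 4)
  Var1: [5, 9)
  Var2: [2, 5)
  Var3: [4, 5)
  Var4: [7, 9)
  Var5: [7, 10)
Sweep-line events (position, delta, active):
  pos=2 start -> active=1
  pos=2 start -> active=2
  pos=4 end -> active=1
  pos=4 start -> active=2
  pos=5 end -> active=1
  pos=5 end -> active=0
  pos=5 start -> active=1
  pos=7 start -> active=2
  pos=7 start -> active=3
  pos=9 end -> active=2
  pos=9 end -> active=1
  pos=10 end -> active=0
Maximum simultaneous active: 3
Minimum registers needed: 3

3


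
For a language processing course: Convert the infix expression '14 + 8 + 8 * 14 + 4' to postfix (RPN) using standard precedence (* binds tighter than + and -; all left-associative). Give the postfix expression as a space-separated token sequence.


Applying the shunting-yard algorithm:
  Operand 14 -> output
  Push '+' onto operator stack -> op-stack: [+]
  Operand 8 -> output
  See '+' (prec 1); top '+' (prec 1) >= it -> pop '+' to output
  Push '+' onto operator stack -> op-stack: [+]
  Operand 8 -> output
  Push '*' onto operator stack -> op-stack: [+, *]
  Operand 14 -> output
  See '+' (prec 1); top '*' (prec 2) >= it -> pop '*' to output
  See '+' (prec 1); top '+' (prec 1) >= it -> pop '+' to output
  Push '+' onto operator stack -> op-stack: [+]
  Operand 4 -> output
  End of input: pop '+' to output
Postfix result: 14 8 + 8 14 * + 4 +

14 8 + 8 14 * + 4 +


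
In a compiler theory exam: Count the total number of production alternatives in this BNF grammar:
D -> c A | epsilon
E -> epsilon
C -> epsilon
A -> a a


Counting alternatives per rule:
  D: 2 alternative(s)
  E: 1 alternative(s)
  C: 1 alternative(s)
  A: 1 alternative(s)
Sum: 2 + 1 + 1 + 1 = 5

5


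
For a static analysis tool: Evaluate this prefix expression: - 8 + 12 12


Parsing prefix expression: - 8 + 12 12
Step 1: Innermost operation '+ 12 12'
  12 + 12 = 24
Step 2: Outer operation '- 8 [24]'
  8 - 24 = -16

-16


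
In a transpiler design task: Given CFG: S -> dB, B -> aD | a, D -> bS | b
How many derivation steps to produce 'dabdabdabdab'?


Grammar: S -> dB, B -> aD | a, D -> bS | b
Deriving 'dabdabdabdab':
Step 1: S -> dB => dB
Step 2: B -> aD => daD
Step 3: D -> bS => dabS
Step 4: S -> dB => dabdB
Step 5: B -> aD => dabdaD
Step 6: D -> bS => dabdabS
Step 7: S -> dB => dabdabdB
Step 8: B -> aD => dabdabdaD
Step 9: D -> bS => dabdabdabS
Step 10: S -> dB => dabdabdabdB
Step 11: B -> aD => dabdabdabdaD
Step 12: D -> b => dabdabdabdab
Total derivation steps: 12

12


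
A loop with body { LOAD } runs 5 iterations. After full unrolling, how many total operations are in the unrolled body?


Loop body operations: LOAD (1 op per iteration)
Unrolling 5 iterations:
  Iteration 1: LOAD (1 ops)
  Iteration 2: LOAD (1 ops)
  Iteration 3: LOAD (1 ops)
  Iteration 4: LOAD (1 ops)
  Iteration 5: LOAD (1 ops)
Total: 5 iterations * 1 ops/iter = 5 operations

5


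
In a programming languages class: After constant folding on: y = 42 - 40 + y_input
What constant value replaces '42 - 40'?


Identifying constant sub-expression:
  Original: y = 42 - 40 + y_input
  42 and 40 are both compile-time constants
  Evaluating: 42 - 40 = 2
  After folding: y = 2 + y_input

2


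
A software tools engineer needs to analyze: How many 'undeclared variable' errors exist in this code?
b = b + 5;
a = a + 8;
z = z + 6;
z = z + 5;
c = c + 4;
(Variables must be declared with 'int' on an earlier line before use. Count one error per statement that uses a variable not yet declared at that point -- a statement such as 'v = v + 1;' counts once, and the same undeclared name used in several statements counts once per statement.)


Scanning code line by line:
  Line 1: use 'b' -> ERROR (undeclared)
  Line 2: use 'a' -> ERROR (undeclared)
  Line 3: use 'z' -> ERROR (undeclared)
  Line 4: use 'z' -> ERROR (undeclared)
  Line 5: use 'c' -> ERROR (undeclared)
Total undeclared variable errors: 5

5


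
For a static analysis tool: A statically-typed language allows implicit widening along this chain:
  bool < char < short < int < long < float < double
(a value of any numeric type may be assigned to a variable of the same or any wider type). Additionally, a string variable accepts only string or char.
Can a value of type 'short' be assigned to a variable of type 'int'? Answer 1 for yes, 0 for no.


Target variable type: int
Source value type: short
Numeric ranks: short=2, int=3
Widening allowed iff rank(source) <= rank(target): 2 <= 3? Yes
Result: 1

1


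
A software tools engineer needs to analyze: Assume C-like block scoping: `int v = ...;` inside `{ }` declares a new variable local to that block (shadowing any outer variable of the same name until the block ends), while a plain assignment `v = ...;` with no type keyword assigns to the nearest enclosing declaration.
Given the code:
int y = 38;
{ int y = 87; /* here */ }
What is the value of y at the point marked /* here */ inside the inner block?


Analyzing scoping rules:
Outer scope: declares y = 38
Inner block: 'int y = 87;' declares a NEW y that shadows the outer one
Inside the block the inner declaration is in scope -> 87
Result: 87

87


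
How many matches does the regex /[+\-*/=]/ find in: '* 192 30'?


Pattern: /[+\-*/=]/ (operators)
Input: '* 192 30'
Scanning for matches:
  Match 1: '*'
Total matches: 1

1


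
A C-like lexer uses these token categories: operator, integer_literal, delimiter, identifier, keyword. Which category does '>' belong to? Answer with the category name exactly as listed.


Token: '>'
Checking categories:
  identifier: no
  integer_literal: no
  operator: YES
  keyword: no
  delimiter: no
Category: operator

operator


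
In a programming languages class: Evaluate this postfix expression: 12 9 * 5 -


Processing tokens left to right:
Push 12, Push 9
Pop 12 and 9, compute 12 * 9 = 108, push 108
Push 5
Pop 108 and 5, compute 108 - 5 = 103, push 103
Stack result: 103

103


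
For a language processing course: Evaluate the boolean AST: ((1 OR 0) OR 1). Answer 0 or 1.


Step 1: Evaluate inner node
  1 OR 0 = 1
Step 2: Evaluate root node
  1 OR 1 = 1

1


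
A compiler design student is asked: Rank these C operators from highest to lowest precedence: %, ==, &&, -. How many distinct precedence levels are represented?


Looking up precedence for each operator:
  % -> precedence 6
  == -> precedence 3
  && -> precedence 2
  - -> precedence 5
Sorted highest to lowest: %, -, ==, &&
Distinct precedence values: [6, 5, 3, 2]
Number of distinct levels: 4

4


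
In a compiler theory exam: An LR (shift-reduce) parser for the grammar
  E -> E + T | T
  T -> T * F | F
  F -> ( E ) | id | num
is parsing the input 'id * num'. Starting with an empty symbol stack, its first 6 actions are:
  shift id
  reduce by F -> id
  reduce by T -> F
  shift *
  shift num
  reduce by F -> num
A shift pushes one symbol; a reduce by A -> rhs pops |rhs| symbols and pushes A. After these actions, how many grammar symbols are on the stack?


Tracking the symbol stack through each action:
  Action 1: shift 'id' : push -> stack = [id] (size 1)
  Action 2: reduce by F -> id : pop 1, push F -> stack = [F] (size 1)
  Action 3: reduce by T -> F : pop 1, push T -> stack = [T] (size 1)
  Action 4: shift '*' : push -> stack = [T, *] (size 2)
  Action 5: shift 'num' : push -> stack = [T, *, num] (size 3)
  Action 6: reduce by F -> num : pop 1, push F -> stack = [T, *, F] (size 3)
Final stack size: 3

3


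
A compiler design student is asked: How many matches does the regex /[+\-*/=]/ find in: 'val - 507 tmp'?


Pattern: /[+\-*/=]/ (operators)
Input: 'val - 507 tmp'
Scanning for matches:
  Match 1: '-'
Total matches: 1

1


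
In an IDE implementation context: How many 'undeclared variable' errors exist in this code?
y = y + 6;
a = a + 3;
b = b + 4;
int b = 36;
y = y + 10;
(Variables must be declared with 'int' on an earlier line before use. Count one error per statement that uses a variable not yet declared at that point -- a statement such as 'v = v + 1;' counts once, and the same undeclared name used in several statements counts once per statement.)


Scanning code line by line:
  Line 1: use 'y' -> ERROR (undeclared)
  Line 2: use 'a' -> ERROR (undeclared)
  Line 3: use 'b' -> ERROR (undeclared)
  Line 4: declare 'b' -> declared = ['b']
  Line 5: use 'y' -> ERROR (undeclared)
Total undeclared variable errors: 4

4


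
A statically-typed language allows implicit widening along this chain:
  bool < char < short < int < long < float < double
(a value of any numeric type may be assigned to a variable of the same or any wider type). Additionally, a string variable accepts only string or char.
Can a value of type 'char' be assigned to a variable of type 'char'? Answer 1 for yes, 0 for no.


Target variable type: char
Source value type: char
Numeric ranks: char=1, char=1
Widening allowed iff rank(source) <= rank(target): 1 <= 1? Yes
Result: 1

1


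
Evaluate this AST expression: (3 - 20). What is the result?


Expression: (3 - 20)
Evaluating step by step:
  3 - 20 = -17
Result: -17

-17


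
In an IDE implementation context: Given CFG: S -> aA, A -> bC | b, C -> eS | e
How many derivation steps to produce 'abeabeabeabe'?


Grammar: S -> aA, A -> bC | b, C -> eS | e
Deriving 'abeabeabeabe':
Step 1: S -> aA => aA
Step 2: A -> bC => abC
Step 3: C -> eS => abeS
Step 4: S -> aA => abeaA
Step 5: A -> bC => abeabC
Step 6: C -> eS => abeabeS
Step 7: S -> aA => abeabeaA
Step 8: A -> bC => abeabeabC
Step 9: C -> eS => abeabeabeS
Step 10: S -> aA => abeabeabeaA
Step 11: A -> bC => abeabeabeabC
Step 12: C -> e => abeabeabeabe
Total derivation steps: 12

12


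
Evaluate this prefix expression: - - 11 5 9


Parsing prefix expression: - - 11 5 9
Step 1: Innermost operation '- 11 5'
  11 - 5 = 6
Step 2: Outer operation '- [6] 9'
  6 - 9 = -3

-3


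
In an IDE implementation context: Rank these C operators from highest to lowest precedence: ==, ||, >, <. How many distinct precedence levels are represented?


Looking up precedence for each operator:
  == -> precedence 3
  || -> precedence 1
  > -> precedence 4
  < -> precedence 4
Sorted highest to lowest: >, <, ==, ||
Distinct precedence values: [4, 3, 1]
Number of distinct levels: 3

3


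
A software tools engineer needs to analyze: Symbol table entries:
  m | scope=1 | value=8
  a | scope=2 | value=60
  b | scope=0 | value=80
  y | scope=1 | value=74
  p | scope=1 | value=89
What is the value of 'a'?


Searching symbol table for 'a':
  m | scope=1 | value=8
  a | scope=2 | value=60 <- MATCH
  b | scope=0 | value=80
  y | scope=1 | value=74
  p | scope=1 | value=89
Found 'a' at scope 2 with value 60

60


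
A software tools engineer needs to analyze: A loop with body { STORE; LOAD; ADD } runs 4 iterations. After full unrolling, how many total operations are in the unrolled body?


Loop body operations: STORE, LOAD, ADD (3 ops per iteration)
Unrolling 4 iterations:
  Iteration 1: STORE, LOAD, ADD (3 ops)
  Iteration 2: STORE, LOAD, ADD (3 ops)
  Iteration 3: STORE, LOAD, ADD (3 ops)
  Iteration 4: STORE, LOAD, ADD (3 ops)
Total: 4 iterations * 3 ops/iter = 12 operations

12


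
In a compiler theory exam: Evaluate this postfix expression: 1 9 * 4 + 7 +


Processing tokens left to right:
Push 1, Push 9
Pop 1 and 9, compute 1 * 9 = 9, push 9
Push 4
Pop 9 and 4, compute 9 + 4 = 13, push 13
Push 7
Pop 13 and 7, compute 13 + 7 = 20, push 20
Stack result: 20

20


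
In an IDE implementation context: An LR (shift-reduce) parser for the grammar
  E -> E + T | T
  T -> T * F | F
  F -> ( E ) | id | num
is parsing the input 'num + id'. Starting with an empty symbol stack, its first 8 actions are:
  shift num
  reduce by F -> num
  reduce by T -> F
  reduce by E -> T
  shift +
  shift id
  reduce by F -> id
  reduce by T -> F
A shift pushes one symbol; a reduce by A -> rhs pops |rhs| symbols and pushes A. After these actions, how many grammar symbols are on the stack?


Tracking the symbol stack through each action:
  Action 1: shift 'num' : push -> stack = [num] (size 1)
  Action 2: reduce by F -> num : pop 1, push F -> stack = [F] (size 1)
  Action 3: reduce by T -> F : pop 1, push T -> stack = [T] (size 1)
  Action 4: reduce by E -> T : pop 1, push E -> stack = [E] (size 1)
  Action 5: shift '+' : push -> stack = [E, +] (size 2)
  Action 6: shift 'id' : push -> stack = [E, +, id] (size 3)
  Action 7: reduce by F -> id : pop 1, push F -> stack = [E, +, F] (size 3)
  Action 8: reduce by T -> F : pop 1, push T -> stack = [E, +, T] (size 3)
Final stack size: 3

3


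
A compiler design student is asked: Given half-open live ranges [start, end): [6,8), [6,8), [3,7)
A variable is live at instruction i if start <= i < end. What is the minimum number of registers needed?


Live ranges:
  Var0: [6, 8)
  Var1: [6, 8)
  Var2: [3, 7)
Sweep-line events (position, delta, active):
  pos=3 start -> active=1
  pos=6 start -> active=2
  pos=6 start -> active=3
  pos=7 end -> active=2
  pos=8 end -> active=1
  pos=8 end -> active=0
Maximum simultaneous active: 3
Minimum registers needed: 3

3


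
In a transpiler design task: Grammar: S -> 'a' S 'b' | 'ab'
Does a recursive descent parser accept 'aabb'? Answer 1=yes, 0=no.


Grammar accepts strings of the form a^n b^n (n >= 1)
Word: 'aabb'
Counting: 2 a's and 2 b's
Check: 2 == 2? Yes
Derivation (S -> aSb applied 1 time(s), then S -> ab): S => aSb => aabb
Accepted

1


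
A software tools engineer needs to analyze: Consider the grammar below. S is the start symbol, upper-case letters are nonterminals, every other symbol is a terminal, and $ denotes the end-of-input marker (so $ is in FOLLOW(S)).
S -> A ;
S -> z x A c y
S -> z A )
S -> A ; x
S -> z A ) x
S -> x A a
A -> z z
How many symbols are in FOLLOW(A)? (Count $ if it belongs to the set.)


S is the start symbol and does not occur in any rule body, so FOLLOW(S) = {$}.
Examining every occurrence of A in a rule body:
  S -> A ; : A is followed by terminal ';' -> add ';'
  S -> z x A c y : A is followed by terminal 'c' -> add 'c'
  S -> z A ) : A is followed by terminal ')' -> add ')'
  S -> A ; x : A is followed by terminal ';' -> add ';' (already in the set)
  S -> z A ) x : A is followed by terminal ')' -> add ')' (already in the set)
  S -> x A a : A is followed by terminal 'a' -> add 'a'
  A -> z z : A does not occur in the body -> contributes nothing
FOLLOW(A) = {), ;, a, c}
Count: 4

4


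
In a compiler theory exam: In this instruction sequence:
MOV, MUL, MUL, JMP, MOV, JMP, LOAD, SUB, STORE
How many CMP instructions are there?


Scanning instruction sequence for CMP:
  Position 1: MOV
  Position 2: MUL
  Position 3: MUL
  Position 4: JMP
  Position 5: MOV
  Position 6: JMP
  Position 7: LOAD
  Position 8: SUB
  Position 9: STORE
Matches at positions: []
Total CMP count: 0

0


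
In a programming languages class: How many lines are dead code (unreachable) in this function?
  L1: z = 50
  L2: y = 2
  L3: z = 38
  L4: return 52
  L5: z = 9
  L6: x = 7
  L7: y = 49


Analyzing control flow:
  L1: reachable (before return)
  L2: reachable (before return)
  L3: reachable (before return)
  L4: reachable (return statement)
  L5: DEAD (after return at L4)
  L6: DEAD (after return at L4)
  L7: DEAD (after return at L4)
Return at L4, total lines = 7
Dead lines: L5 through L7
Count: 3

3


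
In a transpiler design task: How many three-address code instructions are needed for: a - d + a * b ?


Expression: a - d + a * b
Generating three-address code (respecting * over +/- precedence):
  Instruction 1: t1 = a * b
  Instruction 2: t2 = a - d
  Instruction 3: t3 = t2 + t1
Total instructions: 3

3


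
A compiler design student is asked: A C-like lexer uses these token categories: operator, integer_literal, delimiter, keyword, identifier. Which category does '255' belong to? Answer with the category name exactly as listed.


Token: '255'
Checking categories:
  identifier: no
  integer_literal: YES
  operator: no
  keyword: no
  delimiter: no
Category: integer_literal

integer_literal


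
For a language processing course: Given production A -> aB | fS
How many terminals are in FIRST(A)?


Production: A -> aB | fS
Examining each alternative for leading terminals:
  A -> aB : first terminal = 'a'
  A -> fS : first terminal = 'f'
FIRST(A) = {a, f}
Count: 2

2


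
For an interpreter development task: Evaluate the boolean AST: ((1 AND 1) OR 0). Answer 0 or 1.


Step 1: Evaluate inner node
  1 AND 1 = 1
Step 2: Evaluate root node
  1 OR 0 = 1

1


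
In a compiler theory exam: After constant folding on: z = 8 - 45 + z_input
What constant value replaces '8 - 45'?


Identifying constant sub-expression:
  Original: z = 8 - 45 + z_input
  8 and 45 are both compile-time constants
  Evaluating: 8 - 45 = -37
  After folding: z = -37 + z_input

-37


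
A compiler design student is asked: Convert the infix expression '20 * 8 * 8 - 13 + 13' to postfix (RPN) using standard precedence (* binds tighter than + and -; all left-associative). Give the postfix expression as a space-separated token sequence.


Applying the shunting-yard algorithm:
  Operand 20 -> output
  Push '*' onto operator stack -> op-stack: [*]
  Operand 8 -> output
  See '*' (prec 2); top '*' (prec 2) >= it -> pop '*' to output
  Push '*' onto operator stack -> op-stack: [*]
  Operand 8 -> output
  See '-' (prec 1); top '*' (prec 2) >= it -> pop '*' to output
  Push '-' onto operator stack -> op-stack: [-]
  Operand 13 -> output
  See '+' (prec 1); top '-' (prec 1) >= it -> pop '-' to output
  Push '+' onto operator stack -> op-stack: [+]
  Operand 13 -> output
  End of input: pop '+' to output
Postfix result: 20 8 * 8 * 13 - 13 +

20 8 * 8 * 13 - 13 +


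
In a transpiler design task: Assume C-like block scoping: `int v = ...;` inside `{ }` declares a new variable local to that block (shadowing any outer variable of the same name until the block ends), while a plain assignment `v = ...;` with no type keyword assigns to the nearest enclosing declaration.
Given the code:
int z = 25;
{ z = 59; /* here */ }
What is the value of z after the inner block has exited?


Analyzing scoping rules:
Outer scope: declares z = 25
Inner block: 'z = 59;' has no type keyword, so it is an assignment to the outer z (no shadowing)
The assignment changed the outer variable itself, so the new value persists after the block -> 59
Result: 59

59


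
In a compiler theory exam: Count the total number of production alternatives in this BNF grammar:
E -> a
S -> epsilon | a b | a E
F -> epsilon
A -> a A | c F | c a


Counting alternatives per rule:
  E: 1 alternative(s)
  S: 3 alternative(s)
  F: 1 alternative(s)
  A: 3 alternative(s)
Sum: 1 + 3 + 1 + 3 = 8

8


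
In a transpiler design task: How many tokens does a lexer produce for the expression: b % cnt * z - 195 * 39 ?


Scanning 'b % cnt * z - 195 * 39'
Token 1: 'b' -> identifier
Token 2: '%' -> operator
Token 3: 'cnt' -> identifier
Token 4: '*' -> operator
Token 5: 'z' -> identifier
Token 6: '-' -> operator
Token 7: '195' -> integer_literal
Token 8: '*' -> operator
Token 9: '39' -> integer_literal
Total tokens: 9

9


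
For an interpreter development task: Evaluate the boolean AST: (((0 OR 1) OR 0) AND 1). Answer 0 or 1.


Step 1: Evaluate inner node
  0 OR 1 = 1
Step 2: Evaluate next node
  1 OR 0 = 1
Step 3: Evaluate root node
  1 AND 1 = 1

1


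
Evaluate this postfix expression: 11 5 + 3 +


Processing tokens left to right:
Push 11, Push 5
Pop 11 and 5, compute 11 + 5 = 16, push 16
Push 3
Pop 16 and 3, compute 16 + 3 = 19, push 19
Stack result: 19

19


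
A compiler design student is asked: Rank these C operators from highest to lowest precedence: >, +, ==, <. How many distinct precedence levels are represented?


Looking up precedence for each operator:
  > -> precedence 4
  + -> precedence 5
  == -> precedence 3
  < -> precedence 4
Sorted highest to lowest: +, >, <, ==
Distinct precedence values: [5, 4, 3]
Number of distinct levels: 3

3


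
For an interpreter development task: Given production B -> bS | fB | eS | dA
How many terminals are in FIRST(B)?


Production: B -> bS | fB | eS | dA
Examining each alternative for leading terminals:
  B -> bS : first terminal = 'b'
  B -> fB : first terminal = 'f'
  B -> eS : first terminal = 'e'
  B -> dA : first terminal = 'd'
FIRST(B) = {b, d, e, f}
Count: 4

4


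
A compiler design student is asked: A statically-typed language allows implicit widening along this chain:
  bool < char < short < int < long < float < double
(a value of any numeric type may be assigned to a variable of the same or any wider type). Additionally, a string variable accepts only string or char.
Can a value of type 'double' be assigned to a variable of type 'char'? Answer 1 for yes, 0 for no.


Target variable type: char
Source value type: double
Numeric ranks: double=6, char=1
Widening allowed iff rank(source) <= rank(target): 6 <= 1? No
Result: 0

0


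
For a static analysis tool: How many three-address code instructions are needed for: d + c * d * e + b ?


Expression: d + c * d * e + b
Generating three-address code (respecting * over +/- precedence):
  Instruction 1: t1 = c * d
  Instruction 2: t2 = t1 * e
  Instruction 3: t3 = d + t2
  Instruction 4: t4 = t3 + b
Total instructions: 4

4


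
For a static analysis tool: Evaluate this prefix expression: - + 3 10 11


Parsing prefix expression: - + 3 10 11
Step 1: Innermost operation '+ 3 10'
  3 + 10 = 13
Step 2: Outer operation '- [13] 11'
  13 - 11 = 2

2


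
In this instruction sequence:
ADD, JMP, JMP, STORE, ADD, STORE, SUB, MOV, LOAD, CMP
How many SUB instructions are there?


Scanning instruction sequence for SUB:
  Position 1: ADD
  Position 2: JMP
  Position 3: JMP
  Position 4: STORE
  Position 5: ADD
  Position 6: STORE
  Position 7: SUB <- MATCH
  Position 8: MOV
  Position 9: LOAD
  Position 10: CMP
Matches at positions: [7]
Total SUB count: 1

1


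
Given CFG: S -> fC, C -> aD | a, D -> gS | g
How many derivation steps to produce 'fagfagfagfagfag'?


Grammar: S -> fC, C -> aD | a, D -> gS | g
Deriving 'fagfagfagfagfag':
Step 1: S -> fC => fC
Step 2: C -> aD => faD
Step 3: D -> gS => fagS
Step 4: S -> fC => fagfC
Step 5: C -> aD => fagfaD
Step 6: D -> gS => fagfagS
Step 7: S -> fC => fagfagfC
Step 8: C -> aD => fagfagfaD
Step 9: D -> gS => fagfagfagS
Step 10: S -> fC => fagfagfagfC
Step 11: C -> aD => fagfagfagfaD
Step 12: D -> gS => fagfagfagfagS
Step 13: S -> fC => fagfagfagfagfC
Step 14: C -> aD => fagfagfagfagfaD
Step 15: D -> g => fagfagfagfagfag
Total derivation steps: 15

15


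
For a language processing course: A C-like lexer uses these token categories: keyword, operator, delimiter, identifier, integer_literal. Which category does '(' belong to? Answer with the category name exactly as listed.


Token: '('
Checking categories:
  identifier: no
  integer_literal: no
  operator: no
  keyword: no
  delimiter: YES
Category: delimiter

delimiter


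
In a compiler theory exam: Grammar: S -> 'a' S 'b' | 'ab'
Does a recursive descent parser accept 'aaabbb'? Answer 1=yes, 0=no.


Grammar accepts strings of the form a^n b^n (n >= 1)
Word: 'aaabbb'
Counting: 3 a's and 3 b's
Check: 3 == 3? Yes
Derivation (S -> aSb applied 2 time(s), then S -> ab): S => aSb => aaSbb => aaabbb
Accepted

1


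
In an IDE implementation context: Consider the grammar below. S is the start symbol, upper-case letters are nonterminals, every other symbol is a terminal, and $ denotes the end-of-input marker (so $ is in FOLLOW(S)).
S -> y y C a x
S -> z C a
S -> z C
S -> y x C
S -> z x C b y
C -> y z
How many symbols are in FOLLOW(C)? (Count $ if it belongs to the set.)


S is the start symbol and does not occur in any rule body, so FOLLOW(S) = {$}.
Examining every occurrence of C in a rule body:
  S -> y y C a x : C is followed by terminal 'a' -> add 'a'
  S -> z C a : C is followed by terminal 'a' -> add 'a' (already in the set)
  S -> z C : C is at the right end -> add FOLLOW(S) = {$}
  S -> y x C : C is at the right end -> add FOLLOW(S) = {$} (already in the set)
  S -> z x C b y : C is followed by terminal 'b' -> add 'b'
  C -> y z : C does not occur in the body -> contributes nothing
FOLLOW(C) = {a, b, $}
Count: 3

3


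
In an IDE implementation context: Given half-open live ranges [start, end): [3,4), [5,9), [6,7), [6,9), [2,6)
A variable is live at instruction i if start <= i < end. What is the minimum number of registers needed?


Live ranges:
  Var0: [3, 4)
  Var1: [5, 9)
  Var2: [6, 7)
  Var3: [6, 9)
  Var4: [2, 6)
Sweep-line events (position, delta, active):
  pos=2 start -> active=1
  pos=3 start -> active=2
  pos=4 end -> active=1
  pos=5 start -> active=2
  pos=6 end -> active=1
  pos=6 start -> active=2
  pos=6 start -> active=3
  pos=7 end -> active=2
  pos=9 end -> active=1
  pos=9 end -> active=0
Maximum simultaneous active: 3
Minimum registers needed: 3

3


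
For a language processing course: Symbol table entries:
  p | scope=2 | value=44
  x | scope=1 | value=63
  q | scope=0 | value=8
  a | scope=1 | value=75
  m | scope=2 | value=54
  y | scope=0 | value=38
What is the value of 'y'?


Searching symbol table for 'y':
  p | scope=2 | value=44
  x | scope=1 | value=63
  q | scope=0 | value=8
  a | scope=1 | value=75
  m | scope=2 | value=54
  y | scope=0 | value=38 <- MATCH
Found 'y' at scope 0 with value 38

38


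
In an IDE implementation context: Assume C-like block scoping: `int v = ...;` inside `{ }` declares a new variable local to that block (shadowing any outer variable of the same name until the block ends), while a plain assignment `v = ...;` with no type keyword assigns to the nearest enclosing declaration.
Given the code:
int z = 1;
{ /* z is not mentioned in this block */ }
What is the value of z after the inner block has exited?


Analyzing scoping rules:
Outer scope: declares z = 1
Inner block: z is neither redeclared nor assigned -> unchanged
After the block -> 1
Result: 1

1


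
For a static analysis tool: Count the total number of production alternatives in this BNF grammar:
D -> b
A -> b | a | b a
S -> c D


Counting alternatives per rule:
  D: 1 alternative(s)
  A: 3 alternative(s)
  S: 1 alternative(s)
Sum: 1 + 3 + 1 = 5

5


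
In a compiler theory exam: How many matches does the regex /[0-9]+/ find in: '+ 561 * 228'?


Pattern: /[0-9]+/ (int literals)
Input: '+ 561 * 228'
Scanning for matches:
  Match 1: '561'
  Match 2: '228'
Total matches: 2

2


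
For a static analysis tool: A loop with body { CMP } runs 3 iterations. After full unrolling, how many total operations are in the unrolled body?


Loop body operations: CMP (1 op per iteration)
Unrolling 3 iterations:
  Iteration 1: CMP (1 ops)
  Iteration 2: CMP (1 ops)
  Iteration 3: CMP (1 ops)
Total: 3 iterations * 1 ops/iter = 3 operations

3


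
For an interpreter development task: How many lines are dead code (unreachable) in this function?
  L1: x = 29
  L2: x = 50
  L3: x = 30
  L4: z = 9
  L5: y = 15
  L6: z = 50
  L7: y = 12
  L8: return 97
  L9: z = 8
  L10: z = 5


Analyzing control flow:
  L1: reachable (before return)
  L2: reachable (before return)
  L3: reachable (before return)
  L4: reachable (before return)
  L5: reachable (before return)
  L6: reachable (before return)
  L7: reachable (before return)
  L8: reachable (return statement)
  L9: DEAD (after return at L8)
  L10: DEAD (after return at L8)
Return at L8, total lines = 10
Dead lines: L9 through L10
Count: 2

2


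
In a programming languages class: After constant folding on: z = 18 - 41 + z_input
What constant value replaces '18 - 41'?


Identifying constant sub-expression:
  Original: z = 18 - 41 + z_input
  18 and 41 are both compile-time constants
  Evaluating: 18 - 41 = -23
  After folding: z = -23 + z_input

-23


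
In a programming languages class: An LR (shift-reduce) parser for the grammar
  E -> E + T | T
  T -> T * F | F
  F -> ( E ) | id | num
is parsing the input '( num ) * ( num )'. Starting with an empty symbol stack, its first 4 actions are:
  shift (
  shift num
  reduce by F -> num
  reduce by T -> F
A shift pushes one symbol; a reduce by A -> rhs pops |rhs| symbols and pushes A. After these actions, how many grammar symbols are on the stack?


Tracking the symbol stack through each action:
  Action 1: shift '(' : push -> stack = [(] (size 1)
  Action 2: shift 'num' : push -> stack = [(, num] (size 2)
  Action 3: reduce by F -> num : pop 1, push F -> stack = [(, F] (size 2)
  Action 4: reduce by T -> F : pop 1, push T -> stack = [(, T] (size 2)
Final stack size: 2

2


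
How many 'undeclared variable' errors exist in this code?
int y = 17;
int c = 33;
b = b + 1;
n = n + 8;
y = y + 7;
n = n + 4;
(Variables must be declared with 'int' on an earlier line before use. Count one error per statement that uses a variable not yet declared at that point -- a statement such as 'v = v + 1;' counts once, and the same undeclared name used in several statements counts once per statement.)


Scanning code line by line:
  Line 1: declare 'y' -> declared = ['y']
  Line 2: declare 'c' -> declared = ['c', 'y']
  Line 3: use 'b' -> ERROR (undeclared)
  Line 4: use 'n' -> ERROR (undeclared)
  Line 5: use 'y' -> OK (declared)
  Line 6: use 'n' -> ERROR (undeclared)
Total undeclared variable errors: 3

3


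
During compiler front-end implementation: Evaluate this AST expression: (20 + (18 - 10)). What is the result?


Expression: (20 + (18 - 10))
Evaluating step by step:
  18 - 10 = 8
  20 + 8 = 28
Result: 28

28


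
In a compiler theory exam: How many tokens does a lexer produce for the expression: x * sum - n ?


Scanning 'x * sum - n'
Token 1: 'x' -> identifier
Token 2: '*' -> operator
Token 3: 'sum' -> identifier
Token 4: '-' -> operator
Token 5: 'n' -> identifier
Total tokens: 5

5


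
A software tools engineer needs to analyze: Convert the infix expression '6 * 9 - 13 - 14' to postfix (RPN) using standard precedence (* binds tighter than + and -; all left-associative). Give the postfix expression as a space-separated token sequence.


Applying the shunting-yard algorithm:
  Operand 6 -> output
  Push '*' onto operator stack -> op-stack: [*]
  Operand 9 -> output
  See '-' (prec 1); top '*' (prec 2) >= it -> pop '*' to output
  Push '-' onto operator stack -> op-stack: [-]
  Operand 13 -> output
  See '-' (prec 1); top '-' (prec 1) >= it -> pop '-' to output
  Push '-' onto operator stack -> op-stack: [-]
  Operand 14 -> output
  End of input: pop '-' to output
Postfix result: 6 9 * 13 - 14 -

6 9 * 13 - 14 -


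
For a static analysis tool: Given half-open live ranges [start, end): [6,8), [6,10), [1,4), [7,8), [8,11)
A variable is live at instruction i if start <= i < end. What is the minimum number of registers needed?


Live ranges:
  Var0: [6, 8)
  Var1: [6, 10)
  Var2: [1, 4)
  Var3: [7, 8)
  Var4: [8, 11)
Sweep-line events (position, delta, active):
  pos=1 start -> active=1
  pos=4 end -> active=0
  pos=6 start -> active=1
  pos=6 start -> active=2
  pos=7 start -> active=3
  pos=8 end -> active=2
  pos=8 end -> active=1
  pos=8 start -> active=2
  pos=10 end -> active=1
  pos=11 end -> active=0
Maximum simultaneous active: 3
Minimum registers needed: 3

3


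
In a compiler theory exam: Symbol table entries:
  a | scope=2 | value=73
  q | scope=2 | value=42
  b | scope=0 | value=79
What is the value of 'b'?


Searching symbol table for 'b':
  a | scope=2 | value=73
  q | scope=2 | value=42
  b | scope=0 | value=79 <- MATCH
Found 'b' at scope 0 with value 79

79


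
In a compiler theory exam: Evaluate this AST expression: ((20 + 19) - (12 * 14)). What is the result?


Expression: ((20 + 19) - (12 * 14))
Evaluating step by step:
  20 + 19 = 39
  12 * 14 = 168
  39 - 168 = -129
Result: -129

-129


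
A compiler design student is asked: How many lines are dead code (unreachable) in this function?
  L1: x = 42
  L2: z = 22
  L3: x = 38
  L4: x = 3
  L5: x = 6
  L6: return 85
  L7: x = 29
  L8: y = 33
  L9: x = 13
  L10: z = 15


Analyzing control flow:
  L1: reachable (before return)
  L2: reachable (before return)
  L3: reachable (before return)
  L4: reachable (before return)
  L5: reachable (before return)
  L6: reachable (return statement)
  L7: DEAD (after return at L6)
  L8: DEAD (after return at L6)
  L9: DEAD (after return at L6)
  L10: DEAD (after return at L6)
Return at L6, total lines = 10
Dead lines: L7 through L10
Count: 4

4


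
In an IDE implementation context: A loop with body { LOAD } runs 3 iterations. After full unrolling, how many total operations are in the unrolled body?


Loop body operations: LOAD (1 op per iteration)
Unrolling 3 iterations:
  Iteration 1: LOAD (1 ops)
  Iteration 2: LOAD (1 ops)
  Iteration 3: LOAD (1 ops)
Total: 3 iterations * 1 ops/iter = 3 operations

3


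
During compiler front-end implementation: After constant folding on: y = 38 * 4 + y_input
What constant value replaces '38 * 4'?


Identifying constant sub-expression:
  Original: y = 38 * 4 + y_input
  38 and 4 are both compile-time constants
  Evaluating: 38 * 4 = 152
  After folding: y = 152 + y_input

152


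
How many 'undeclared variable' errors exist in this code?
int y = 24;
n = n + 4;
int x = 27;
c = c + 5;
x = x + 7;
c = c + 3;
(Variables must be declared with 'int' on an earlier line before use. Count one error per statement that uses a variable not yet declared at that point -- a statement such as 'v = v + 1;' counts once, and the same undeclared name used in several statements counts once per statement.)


Scanning code line by line:
  Line 1: declare 'y' -> declared = ['y']
  Line 2: use 'n' -> ERROR (undeclared)
  Line 3: declare 'x' -> declared = ['x', 'y']
  Line 4: use 'c' -> ERROR (undeclared)
  Line 5: use 'x' -> OK (declared)
  Line 6: use 'c' -> ERROR (undeclared)
Total undeclared variable errors: 3

3


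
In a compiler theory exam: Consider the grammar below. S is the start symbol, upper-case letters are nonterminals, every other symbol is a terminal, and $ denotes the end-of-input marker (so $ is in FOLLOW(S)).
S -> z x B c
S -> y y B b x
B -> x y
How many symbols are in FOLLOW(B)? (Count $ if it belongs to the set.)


S is the start symbol and does not occur in any rule body, so FOLLOW(S) = {$}.
Examining every occurrence of B in a rule body:
  S -> z x B c : B is followed by terminal 'c' -> add 'c'
  S -> y y B b x : B is followed by terminal 'b' -> add 'b'
  B -> x y : B does not occur in the body -> contributes nothing
FOLLOW(B) = {b, c}
Count: 2

2


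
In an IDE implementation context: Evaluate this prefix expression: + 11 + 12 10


Parsing prefix expression: + 11 + 12 10
Step 1: Innermost operation '+ 12 10'
  12 + 10 = 22
Step 2: Outer operation '+ 11 [22]'
  11 + 22 = 33

33


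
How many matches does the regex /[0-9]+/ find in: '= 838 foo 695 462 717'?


Pattern: /[0-9]+/ (int literals)
Input: '= 838 foo 695 462 717'
Scanning for matches:
  Match 1: '838'
  Match 2: '695'
  Match 3: '462'
  Match 4: '717'
Total matches: 4

4


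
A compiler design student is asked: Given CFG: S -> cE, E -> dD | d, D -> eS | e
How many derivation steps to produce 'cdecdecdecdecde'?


Grammar: S -> cE, E -> dD | d, D -> eS | e
Deriving 'cdecdecdecdecde':
Step 1: S -> cE => cE
Step 2: E -> dD => cdD
Step 3: D -> eS => cdeS
Step 4: S -> cE => cdecE
Step 5: E -> dD => cdecdD
Step 6: D -> eS => cdecdeS
Step 7: S -> cE => cdecdecE
Step 8: E -> dD => cdecdecdD
Step 9: D -> eS => cdecdecdeS
Step 10: S -> cE => cdecdecdecE
Step 11: E -> dD => cdecdecdecdD
Step 12: D -> eS => cdecdecdecdeS
Step 13: S -> cE => cdecdecdecdecE
Step 14: E -> dD => cdecdecdecdecdD
Step 15: D -> e => cdecdecdecdecde
Total derivation steps: 15

15


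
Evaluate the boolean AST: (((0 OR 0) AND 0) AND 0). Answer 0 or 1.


Step 1: Evaluate inner node
  0 OR 0 = 0
Step 2: Evaluate next node
  0 AND 0 = 0
Step 3: Evaluate root node
  0 AND 0 = 0

0


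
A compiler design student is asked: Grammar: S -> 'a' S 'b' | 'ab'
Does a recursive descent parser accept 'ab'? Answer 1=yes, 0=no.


Grammar accepts strings of the form a^n b^n (n >= 1)
Word: 'ab'
Counting: 1 a's and 1 b's
Check: 1 == 1? Yes
Derivation (S -> aSb applied 0 time(s), then S -> ab): S => ab
Accepted

1
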